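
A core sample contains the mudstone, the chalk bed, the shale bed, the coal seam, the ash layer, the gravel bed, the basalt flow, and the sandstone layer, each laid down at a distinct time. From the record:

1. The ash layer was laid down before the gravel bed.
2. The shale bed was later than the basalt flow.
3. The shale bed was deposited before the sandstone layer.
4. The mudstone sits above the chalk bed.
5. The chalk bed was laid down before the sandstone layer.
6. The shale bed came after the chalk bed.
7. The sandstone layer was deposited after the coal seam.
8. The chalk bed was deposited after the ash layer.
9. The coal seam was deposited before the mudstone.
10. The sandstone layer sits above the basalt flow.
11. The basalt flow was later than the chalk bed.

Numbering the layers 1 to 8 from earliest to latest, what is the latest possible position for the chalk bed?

4

The chalk bed must come before the basalt flow, the mudstone, the sandstone layer, and the shale bed — 4 layers forced after it.
Everything else can be placed before the chalk bed in some valid order, so the chalk bed can sit as late as position 8 − 4 = 4.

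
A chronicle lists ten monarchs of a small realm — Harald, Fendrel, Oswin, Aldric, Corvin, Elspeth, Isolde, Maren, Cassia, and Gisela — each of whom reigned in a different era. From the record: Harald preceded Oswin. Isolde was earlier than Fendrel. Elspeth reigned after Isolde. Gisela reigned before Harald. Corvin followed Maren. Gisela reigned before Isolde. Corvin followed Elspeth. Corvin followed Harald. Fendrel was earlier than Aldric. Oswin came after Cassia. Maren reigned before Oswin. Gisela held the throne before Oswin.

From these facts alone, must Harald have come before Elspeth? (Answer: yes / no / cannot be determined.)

No chain of stated constraints runs from Harald to Elspeth, and none runs from Elspeth to Harald either.
So the relative order of Harald and Elspeth is not fixed by the given facts.

cannot be determined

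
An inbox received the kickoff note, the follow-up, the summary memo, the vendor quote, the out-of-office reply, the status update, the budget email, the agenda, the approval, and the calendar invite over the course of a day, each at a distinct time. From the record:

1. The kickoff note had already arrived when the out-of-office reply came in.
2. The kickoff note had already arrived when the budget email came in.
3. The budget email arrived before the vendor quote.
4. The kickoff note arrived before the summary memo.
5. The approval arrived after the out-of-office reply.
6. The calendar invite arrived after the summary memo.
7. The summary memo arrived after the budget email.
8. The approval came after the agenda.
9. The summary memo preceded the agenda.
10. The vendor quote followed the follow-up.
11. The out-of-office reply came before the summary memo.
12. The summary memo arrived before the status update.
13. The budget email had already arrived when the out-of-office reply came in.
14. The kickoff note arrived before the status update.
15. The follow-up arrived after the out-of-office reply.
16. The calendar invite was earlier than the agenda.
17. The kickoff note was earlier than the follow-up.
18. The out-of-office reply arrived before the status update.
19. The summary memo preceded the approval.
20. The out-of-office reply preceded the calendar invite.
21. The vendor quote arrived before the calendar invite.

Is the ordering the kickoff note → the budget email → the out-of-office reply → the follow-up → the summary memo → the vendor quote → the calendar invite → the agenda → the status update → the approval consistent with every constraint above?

yes

Check each stated constraint against the proposed order — e.g. the out-of-office reply is ahead of the approval; the kickoff note is ahead of the status update. Every pair is in the required order; nothing is violated.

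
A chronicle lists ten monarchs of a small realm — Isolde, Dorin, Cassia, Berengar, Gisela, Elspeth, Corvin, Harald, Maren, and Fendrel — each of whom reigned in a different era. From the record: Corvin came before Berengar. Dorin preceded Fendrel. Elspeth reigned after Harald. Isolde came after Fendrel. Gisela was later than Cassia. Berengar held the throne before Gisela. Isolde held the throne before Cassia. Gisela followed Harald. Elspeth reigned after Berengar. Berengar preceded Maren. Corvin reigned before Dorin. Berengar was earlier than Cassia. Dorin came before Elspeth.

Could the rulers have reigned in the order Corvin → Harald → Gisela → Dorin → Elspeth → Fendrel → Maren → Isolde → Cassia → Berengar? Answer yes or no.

no

The constraints require Berengar before Elspeth, but in the proposed sequence Elspeth appears ahead of Berengar. That one violation is enough.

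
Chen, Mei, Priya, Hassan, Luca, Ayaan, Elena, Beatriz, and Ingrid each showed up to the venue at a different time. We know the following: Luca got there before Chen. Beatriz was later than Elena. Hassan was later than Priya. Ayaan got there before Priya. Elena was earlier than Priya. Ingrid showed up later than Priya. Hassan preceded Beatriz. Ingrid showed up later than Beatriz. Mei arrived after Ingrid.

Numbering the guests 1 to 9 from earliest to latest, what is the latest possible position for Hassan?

Hassan must come before Beatriz, Ingrid, and Mei — 3 guests forced after them.
Everything else can be placed before Hassan in some valid order, so Hassan can sit as late as position 9 − 3 = 6.

6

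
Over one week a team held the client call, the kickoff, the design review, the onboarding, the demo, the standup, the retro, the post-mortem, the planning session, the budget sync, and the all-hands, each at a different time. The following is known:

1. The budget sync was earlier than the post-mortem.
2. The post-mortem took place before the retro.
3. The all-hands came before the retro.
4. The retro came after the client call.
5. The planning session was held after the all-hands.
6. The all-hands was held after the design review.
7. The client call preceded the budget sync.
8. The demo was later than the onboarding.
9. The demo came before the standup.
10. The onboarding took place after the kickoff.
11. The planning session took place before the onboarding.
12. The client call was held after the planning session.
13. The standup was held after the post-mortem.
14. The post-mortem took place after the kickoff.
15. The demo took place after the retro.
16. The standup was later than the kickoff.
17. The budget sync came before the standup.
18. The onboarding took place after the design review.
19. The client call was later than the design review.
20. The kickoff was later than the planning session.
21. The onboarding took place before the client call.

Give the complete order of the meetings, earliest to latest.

the design review, the all-hands, the planning session, the kickoff, the onboarding, the client call, the budget sync, the post-mortem, the retro, the demo, the standup

The constraints fix every adjacent pair, so only one ordering works:
the design review → the all-hands → the planning session → the kickoff → the onboarding → the client call → the budget sync → the post-mortem → the retro → the demo → the standup.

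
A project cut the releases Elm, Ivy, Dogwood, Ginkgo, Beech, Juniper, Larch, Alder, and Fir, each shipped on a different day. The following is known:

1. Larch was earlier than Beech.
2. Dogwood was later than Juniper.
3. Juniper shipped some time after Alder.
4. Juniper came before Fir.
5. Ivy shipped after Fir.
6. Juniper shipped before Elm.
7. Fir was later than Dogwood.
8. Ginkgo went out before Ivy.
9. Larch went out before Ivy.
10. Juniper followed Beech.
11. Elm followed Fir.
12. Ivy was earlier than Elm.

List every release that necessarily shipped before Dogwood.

Alder, Beech, Juniper, Larch

Directly stated before Dogwood: Juniper.
Alder reaches Dogwood via Alder → Juniper → Dogwood.
Beech reaches Dogwood via Beech → Juniper → Dogwood.
Larch reaches Dogwood via Larch → Beech → Juniper → Dogwood.
No chain forces Elm (or any of the others) ahead of Dogwood.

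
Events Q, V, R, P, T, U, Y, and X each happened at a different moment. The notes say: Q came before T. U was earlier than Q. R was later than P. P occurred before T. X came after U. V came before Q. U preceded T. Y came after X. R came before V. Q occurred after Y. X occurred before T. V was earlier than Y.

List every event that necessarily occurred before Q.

P, R, U, V, X, Y

Directly stated before Q: U, V, and Y.
P reaches Q via P → R → V → Q.
R reaches Q via R → V → Q.
X reaches Q via X → Y → Q.
No chain forces T ahead of Q.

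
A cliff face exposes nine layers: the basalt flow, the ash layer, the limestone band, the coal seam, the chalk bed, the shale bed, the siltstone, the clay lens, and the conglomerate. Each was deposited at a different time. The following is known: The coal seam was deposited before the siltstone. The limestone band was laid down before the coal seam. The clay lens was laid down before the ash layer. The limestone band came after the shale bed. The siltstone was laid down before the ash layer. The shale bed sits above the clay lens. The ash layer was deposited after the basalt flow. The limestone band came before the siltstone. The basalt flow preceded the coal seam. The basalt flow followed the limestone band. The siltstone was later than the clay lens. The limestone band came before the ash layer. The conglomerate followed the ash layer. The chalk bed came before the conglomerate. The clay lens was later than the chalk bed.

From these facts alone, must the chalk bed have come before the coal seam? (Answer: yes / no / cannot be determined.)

yes

Chain the constraints: the chalk bed → the clay lens → the shale bed → the limestone band → the coal seam. Each link is directly stated, so the chalk bed comes before the coal seam.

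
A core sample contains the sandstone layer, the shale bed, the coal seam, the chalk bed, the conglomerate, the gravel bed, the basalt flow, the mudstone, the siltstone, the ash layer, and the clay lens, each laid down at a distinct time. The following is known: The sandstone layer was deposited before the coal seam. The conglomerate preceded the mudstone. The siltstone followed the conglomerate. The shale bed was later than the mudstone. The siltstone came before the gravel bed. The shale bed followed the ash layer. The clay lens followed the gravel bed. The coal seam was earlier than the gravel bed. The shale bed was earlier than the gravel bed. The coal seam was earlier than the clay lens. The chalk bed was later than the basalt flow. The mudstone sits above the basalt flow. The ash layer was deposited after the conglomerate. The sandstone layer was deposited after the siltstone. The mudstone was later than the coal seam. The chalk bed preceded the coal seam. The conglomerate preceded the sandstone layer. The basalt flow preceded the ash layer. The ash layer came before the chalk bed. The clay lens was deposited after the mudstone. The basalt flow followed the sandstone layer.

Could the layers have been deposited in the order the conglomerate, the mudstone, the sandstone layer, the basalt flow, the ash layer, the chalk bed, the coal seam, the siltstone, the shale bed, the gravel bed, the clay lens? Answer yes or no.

no

The constraints require the basalt flow before the mudstone, but in the proposed sequence the mudstone appears ahead of the basalt flow. That one violation is enough.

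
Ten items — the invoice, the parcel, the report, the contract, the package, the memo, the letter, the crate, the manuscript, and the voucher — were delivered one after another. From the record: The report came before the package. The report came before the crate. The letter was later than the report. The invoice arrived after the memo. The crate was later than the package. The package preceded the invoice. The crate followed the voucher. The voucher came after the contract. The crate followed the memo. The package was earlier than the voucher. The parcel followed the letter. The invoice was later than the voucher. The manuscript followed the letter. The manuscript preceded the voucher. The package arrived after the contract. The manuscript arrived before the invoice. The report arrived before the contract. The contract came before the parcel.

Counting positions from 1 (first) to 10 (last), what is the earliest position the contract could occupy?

The report must come before the contract — 1 forced predecessor.
Nothing else is forced ahead of the contract, so its earliest slot is position 1 + 1 = 2.

2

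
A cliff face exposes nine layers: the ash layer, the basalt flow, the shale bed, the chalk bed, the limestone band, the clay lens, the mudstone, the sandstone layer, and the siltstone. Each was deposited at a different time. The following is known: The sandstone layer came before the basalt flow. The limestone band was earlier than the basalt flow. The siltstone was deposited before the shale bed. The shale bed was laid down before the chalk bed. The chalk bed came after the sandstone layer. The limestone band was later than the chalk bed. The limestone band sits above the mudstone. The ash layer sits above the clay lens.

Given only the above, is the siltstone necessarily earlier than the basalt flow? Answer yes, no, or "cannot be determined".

yes

Chain the constraints: the siltstone → the shale bed → the chalk bed → the limestone band → the basalt flow. Each link is directly stated, so the siltstone comes before the basalt flow.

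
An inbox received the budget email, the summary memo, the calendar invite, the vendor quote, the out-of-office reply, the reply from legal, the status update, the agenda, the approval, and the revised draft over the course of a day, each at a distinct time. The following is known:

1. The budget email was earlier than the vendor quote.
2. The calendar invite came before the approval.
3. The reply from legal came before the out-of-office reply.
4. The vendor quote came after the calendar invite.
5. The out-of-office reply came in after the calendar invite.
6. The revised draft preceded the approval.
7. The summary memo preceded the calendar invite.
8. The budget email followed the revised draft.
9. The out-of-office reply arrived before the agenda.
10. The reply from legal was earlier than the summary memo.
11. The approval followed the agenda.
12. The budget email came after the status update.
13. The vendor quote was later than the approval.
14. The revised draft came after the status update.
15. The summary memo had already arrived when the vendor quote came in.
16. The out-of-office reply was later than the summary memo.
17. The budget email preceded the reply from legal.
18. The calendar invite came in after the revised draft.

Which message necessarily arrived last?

Every other message has a chain of constraints placing it before the vendor quote, so the vendor quote is last.

the vendor quote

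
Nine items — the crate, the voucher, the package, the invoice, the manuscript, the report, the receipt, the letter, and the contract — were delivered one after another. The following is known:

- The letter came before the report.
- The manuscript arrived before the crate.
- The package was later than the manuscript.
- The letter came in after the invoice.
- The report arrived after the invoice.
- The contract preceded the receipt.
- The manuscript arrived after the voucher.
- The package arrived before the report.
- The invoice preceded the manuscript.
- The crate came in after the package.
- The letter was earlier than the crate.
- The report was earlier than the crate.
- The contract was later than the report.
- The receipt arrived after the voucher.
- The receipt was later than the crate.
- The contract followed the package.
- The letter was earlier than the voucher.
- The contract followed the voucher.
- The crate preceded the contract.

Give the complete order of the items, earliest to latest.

The constraints fix every adjacent pair, so only one ordering works:
the invoice → the letter → the voucher → the manuscript → the package → the report → the crate → the contract → the receipt.

the invoice, the letter, the voucher, the manuscript, the package, the report, the crate, the contract, the receipt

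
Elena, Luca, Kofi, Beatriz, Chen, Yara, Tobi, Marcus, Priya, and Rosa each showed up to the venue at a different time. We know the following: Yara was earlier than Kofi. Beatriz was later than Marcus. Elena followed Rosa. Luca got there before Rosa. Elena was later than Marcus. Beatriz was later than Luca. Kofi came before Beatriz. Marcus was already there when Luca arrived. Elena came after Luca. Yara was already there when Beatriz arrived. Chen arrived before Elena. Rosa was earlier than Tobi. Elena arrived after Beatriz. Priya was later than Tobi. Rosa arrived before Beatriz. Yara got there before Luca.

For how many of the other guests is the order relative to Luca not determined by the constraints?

2

Forced before Luca: Marcus and Yara; forced after Luca: Beatriz, Elena, Priya, Rosa, and Tobi.
That leaves Chen and Kofi with no forced order relative to Luca — 2.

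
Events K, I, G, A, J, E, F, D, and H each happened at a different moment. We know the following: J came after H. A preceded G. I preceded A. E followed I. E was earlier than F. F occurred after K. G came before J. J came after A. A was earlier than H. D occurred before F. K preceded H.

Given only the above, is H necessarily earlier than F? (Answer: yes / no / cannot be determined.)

cannot be determined

No chain of stated constraints runs from H to F, and none runs from F to H either.
So the relative order of H and F is not fixed by the given facts.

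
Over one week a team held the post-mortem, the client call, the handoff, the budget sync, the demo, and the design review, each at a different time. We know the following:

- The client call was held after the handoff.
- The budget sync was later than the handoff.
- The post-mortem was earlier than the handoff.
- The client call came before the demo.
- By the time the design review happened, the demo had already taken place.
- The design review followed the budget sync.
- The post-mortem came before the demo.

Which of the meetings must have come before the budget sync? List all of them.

the handoff, the post-mortem

Directly stated before the budget sync: the handoff.
The post-mortem reaches the budget sync via the post-mortem → the handoff → the budget sync.
No chain forces the client call (or any of the others) ahead of the budget sync.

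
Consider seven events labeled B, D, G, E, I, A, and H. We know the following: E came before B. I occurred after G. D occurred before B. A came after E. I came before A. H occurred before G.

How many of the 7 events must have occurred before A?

4

Directly stated before A: E and I.
G reaches A via G → I → A.
H reaches A via H → G → I → A.
No chain forces D (or any of the others) ahead of A.
That's E, G, H, and I — 4 in all.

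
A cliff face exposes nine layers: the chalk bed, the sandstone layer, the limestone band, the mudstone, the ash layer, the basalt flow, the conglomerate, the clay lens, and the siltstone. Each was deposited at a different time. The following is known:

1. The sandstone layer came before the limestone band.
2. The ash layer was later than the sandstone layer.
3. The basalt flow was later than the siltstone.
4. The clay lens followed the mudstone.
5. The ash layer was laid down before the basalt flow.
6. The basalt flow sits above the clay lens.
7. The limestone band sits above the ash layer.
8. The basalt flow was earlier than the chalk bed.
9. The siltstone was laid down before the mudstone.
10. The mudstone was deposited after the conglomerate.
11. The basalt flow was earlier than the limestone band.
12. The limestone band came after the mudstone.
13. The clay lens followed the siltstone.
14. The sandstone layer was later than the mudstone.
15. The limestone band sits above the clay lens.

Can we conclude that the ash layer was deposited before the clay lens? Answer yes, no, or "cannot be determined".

cannot be determined

No chain of stated constraints runs from the ash layer to the clay lens, and none runs from the clay lens to the ash layer either.
So the relative order of the ash layer and the clay lens is not fixed by the given facts.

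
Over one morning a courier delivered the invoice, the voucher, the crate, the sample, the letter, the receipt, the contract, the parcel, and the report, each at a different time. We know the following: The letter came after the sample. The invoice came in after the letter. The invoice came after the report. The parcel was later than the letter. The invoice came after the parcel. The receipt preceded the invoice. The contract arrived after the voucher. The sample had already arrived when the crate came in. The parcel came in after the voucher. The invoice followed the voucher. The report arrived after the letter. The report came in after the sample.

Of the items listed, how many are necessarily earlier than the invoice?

6

Directly stated before the invoice: the letter, the parcel, the receipt, the report, and the voucher.
The sample reaches the invoice via the sample → the letter → the invoice.
That's the letter, the parcel, the receipt, the report, the sample, and the voucher — 6 in all.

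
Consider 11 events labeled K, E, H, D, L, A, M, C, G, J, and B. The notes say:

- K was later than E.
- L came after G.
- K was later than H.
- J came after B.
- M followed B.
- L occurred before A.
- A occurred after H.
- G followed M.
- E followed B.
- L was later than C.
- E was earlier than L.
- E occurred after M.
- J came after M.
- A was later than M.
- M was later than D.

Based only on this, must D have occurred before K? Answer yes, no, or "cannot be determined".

yes

Chain the constraints: D → M → E → K. Each link is directly stated, so D comes before K.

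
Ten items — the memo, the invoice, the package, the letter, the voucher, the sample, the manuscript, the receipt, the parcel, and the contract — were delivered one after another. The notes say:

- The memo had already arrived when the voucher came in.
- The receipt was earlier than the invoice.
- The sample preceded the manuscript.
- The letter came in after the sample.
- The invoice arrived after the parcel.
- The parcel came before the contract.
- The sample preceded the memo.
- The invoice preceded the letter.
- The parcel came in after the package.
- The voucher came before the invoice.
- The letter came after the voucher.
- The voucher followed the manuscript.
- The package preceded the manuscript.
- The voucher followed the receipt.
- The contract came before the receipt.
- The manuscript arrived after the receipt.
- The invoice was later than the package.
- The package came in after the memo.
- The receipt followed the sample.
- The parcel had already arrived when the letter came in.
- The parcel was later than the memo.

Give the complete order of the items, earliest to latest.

The constraints fix every adjacent pair, so only one ordering works:
the sample → the memo → the package → the parcel → the contract → the receipt → the manuscript → the voucher → the invoice → the letter.

the sample, the memo, the package, the parcel, the contract, the receipt, the manuscript, the voucher, the invoice, the letter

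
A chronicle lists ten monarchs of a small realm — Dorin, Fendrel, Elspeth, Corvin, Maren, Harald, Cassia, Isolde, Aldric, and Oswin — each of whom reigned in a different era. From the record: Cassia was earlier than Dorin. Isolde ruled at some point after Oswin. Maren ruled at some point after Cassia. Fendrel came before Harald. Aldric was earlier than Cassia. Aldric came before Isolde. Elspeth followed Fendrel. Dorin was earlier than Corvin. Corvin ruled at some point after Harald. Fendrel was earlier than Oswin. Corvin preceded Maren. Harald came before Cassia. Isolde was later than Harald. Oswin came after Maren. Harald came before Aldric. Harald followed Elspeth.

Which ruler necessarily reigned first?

Fendrel has a chain of constraints placing them before every other ruler, so Fendrel must be first.

Fendrel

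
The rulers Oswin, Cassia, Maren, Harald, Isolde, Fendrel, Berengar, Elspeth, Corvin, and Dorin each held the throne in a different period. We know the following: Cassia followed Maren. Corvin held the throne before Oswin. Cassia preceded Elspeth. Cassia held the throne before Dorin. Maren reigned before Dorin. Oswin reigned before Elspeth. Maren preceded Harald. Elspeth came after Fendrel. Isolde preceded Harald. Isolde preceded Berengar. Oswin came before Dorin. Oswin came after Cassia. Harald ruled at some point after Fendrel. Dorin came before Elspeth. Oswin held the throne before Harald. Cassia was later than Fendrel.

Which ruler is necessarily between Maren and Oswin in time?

Cassia

Tracing the constraints gives Maren → Cassia → Oswin, so Cassia sits after Maren and before Oswin.
No other ruler is forced both after Maren and before Oswin.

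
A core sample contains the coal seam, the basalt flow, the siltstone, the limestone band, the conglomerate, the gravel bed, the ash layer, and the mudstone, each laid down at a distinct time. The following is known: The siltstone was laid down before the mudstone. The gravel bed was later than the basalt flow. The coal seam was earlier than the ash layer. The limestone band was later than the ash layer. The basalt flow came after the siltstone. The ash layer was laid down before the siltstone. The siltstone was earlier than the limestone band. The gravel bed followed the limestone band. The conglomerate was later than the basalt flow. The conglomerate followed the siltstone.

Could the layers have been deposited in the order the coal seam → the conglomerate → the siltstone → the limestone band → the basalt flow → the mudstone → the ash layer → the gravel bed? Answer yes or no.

The constraints require the ash layer before the limestone band, but in the proposed sequence the limestone band appears ahead of the ash layer. That one violation is enough.

no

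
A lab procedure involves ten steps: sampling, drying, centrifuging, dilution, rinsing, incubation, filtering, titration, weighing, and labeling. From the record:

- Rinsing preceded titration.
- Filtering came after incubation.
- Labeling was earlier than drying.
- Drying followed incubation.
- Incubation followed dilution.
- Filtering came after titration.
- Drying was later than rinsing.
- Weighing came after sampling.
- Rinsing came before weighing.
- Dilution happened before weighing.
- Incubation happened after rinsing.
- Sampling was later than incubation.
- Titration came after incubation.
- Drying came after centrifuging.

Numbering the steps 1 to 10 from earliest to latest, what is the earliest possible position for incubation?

3

Dilution and rinsing must both come before incubation — 2 forced predecessors.
Nothing else is forced ahead of incubation, so its earliest slot is position 2 + 1 = 3.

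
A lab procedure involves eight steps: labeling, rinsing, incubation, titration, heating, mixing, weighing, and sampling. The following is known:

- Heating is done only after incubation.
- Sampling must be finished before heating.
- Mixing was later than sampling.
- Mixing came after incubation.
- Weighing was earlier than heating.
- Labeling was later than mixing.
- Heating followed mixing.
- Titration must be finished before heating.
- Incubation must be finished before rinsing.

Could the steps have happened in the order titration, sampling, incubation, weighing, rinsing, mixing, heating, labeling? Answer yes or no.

yes

Check each stated constraint against the proposed order — e.g. sampling is ahead of heating; titration is ahead of heating. Every pair is in the required order; nothing is violated.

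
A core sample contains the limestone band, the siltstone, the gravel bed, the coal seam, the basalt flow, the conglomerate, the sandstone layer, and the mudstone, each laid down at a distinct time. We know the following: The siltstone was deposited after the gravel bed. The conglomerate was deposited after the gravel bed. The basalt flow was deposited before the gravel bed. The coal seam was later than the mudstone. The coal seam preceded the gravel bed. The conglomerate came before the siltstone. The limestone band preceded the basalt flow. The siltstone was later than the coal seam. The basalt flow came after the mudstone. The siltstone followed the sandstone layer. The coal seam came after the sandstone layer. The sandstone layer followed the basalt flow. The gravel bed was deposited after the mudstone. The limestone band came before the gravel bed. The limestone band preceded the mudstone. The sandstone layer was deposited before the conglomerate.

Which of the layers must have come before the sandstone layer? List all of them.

the basalt flow, the limestone band, the mudstone

Directly stated before the sandstone layer: the basalt flow.
The limestone band reaches the sandstone layer via the limestone band → the basalt flow → the sandstone layer.
The mudstone reaches the sandstone layer via the mudstone → the basalt flow → the sandstone layer.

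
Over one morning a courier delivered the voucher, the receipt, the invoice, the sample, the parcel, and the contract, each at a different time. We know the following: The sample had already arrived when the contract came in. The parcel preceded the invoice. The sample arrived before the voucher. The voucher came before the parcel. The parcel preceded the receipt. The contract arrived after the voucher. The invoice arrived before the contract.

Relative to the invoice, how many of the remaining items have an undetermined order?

Forced before the invoice: the parcel, the sample, and the voucher; forced after the invoice: the contract.
That leaves the receipt with no forced order relative to the invoice — 1.

1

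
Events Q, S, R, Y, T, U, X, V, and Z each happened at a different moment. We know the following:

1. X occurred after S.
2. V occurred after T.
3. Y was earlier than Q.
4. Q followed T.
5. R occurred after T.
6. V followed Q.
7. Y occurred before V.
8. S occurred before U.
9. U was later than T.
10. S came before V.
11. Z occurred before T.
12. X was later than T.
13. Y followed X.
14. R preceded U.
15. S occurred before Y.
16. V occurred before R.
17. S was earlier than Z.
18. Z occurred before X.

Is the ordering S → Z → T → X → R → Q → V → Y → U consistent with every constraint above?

no

The constraints require Y before V, but in the proposed sequence V appears ahead of Y. That one violation is enough.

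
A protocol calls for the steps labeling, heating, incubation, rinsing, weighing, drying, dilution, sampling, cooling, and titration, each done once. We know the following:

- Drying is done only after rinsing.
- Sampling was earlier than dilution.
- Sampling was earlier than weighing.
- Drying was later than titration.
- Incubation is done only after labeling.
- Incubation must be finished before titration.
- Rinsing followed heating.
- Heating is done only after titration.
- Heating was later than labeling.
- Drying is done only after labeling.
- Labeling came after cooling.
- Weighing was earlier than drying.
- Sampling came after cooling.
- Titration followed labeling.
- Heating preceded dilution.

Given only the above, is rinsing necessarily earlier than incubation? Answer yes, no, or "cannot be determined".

Tracing the constraints gives incubation → titration → heating → rinsing, so incubation must come before rinsing.
That means rinsing cannot be before incubation.

no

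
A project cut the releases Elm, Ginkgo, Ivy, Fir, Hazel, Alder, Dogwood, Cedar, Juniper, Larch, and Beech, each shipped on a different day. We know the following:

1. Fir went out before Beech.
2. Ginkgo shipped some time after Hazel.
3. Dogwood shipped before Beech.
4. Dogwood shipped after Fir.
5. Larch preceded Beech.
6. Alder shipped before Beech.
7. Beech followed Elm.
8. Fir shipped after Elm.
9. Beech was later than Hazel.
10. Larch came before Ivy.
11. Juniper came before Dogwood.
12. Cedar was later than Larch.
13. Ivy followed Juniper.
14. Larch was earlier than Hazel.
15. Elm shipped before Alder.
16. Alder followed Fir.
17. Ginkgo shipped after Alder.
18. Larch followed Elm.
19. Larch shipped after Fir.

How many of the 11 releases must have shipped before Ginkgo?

Directly stated before Ginkgo: Alder and Hazel.
Elm reaches Ginkgo via Elm → Alder → Ginkgo.
Fir reaches Ginkgo via Fir → Alder → Ginkgo.
Larch reaches Ginkgo via Larch → Hazel → Ginkgo.
That's Alder, Elm, Fir, Hazel, and Larch — 5 in all.

5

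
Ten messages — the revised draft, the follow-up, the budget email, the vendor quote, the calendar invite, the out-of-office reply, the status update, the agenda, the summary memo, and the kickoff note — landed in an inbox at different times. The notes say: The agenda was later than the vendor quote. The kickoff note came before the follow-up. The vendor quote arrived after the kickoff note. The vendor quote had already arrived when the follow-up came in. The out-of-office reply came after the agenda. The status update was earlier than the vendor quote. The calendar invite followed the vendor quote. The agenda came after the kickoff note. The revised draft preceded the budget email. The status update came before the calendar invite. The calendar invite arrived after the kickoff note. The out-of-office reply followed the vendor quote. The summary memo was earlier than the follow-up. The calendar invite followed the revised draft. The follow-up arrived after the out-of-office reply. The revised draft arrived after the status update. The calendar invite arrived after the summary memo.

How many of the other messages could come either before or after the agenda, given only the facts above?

4

Forced before the agenda: the kickoff note, the status update, and the vendor quote; forced after the agenda: the follow-up and the out-of-office reply.
That leaves the budget email, the calendar invite, the revised draft, and the summary memo with no forced order relative to the agenda — 4.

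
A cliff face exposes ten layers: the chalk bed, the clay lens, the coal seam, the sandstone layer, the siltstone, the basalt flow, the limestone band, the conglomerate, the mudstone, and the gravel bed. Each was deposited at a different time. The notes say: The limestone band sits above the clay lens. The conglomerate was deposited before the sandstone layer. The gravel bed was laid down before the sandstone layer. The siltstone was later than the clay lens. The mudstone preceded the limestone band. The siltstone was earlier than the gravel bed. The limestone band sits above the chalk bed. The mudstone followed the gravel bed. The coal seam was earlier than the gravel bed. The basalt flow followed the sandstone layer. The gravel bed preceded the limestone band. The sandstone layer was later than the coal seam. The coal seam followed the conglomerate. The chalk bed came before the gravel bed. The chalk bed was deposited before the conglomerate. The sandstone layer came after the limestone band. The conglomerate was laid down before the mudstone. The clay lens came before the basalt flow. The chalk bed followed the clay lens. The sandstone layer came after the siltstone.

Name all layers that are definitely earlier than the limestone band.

Directly stated before the limestone band: the chalk bed, the clay lens, the gravel bed, and the mudstone.
The coal seam reaches the limestone band via the coal seam → the gravel bed → the limestone band.
The conglomerate reaches the limestone band via the conglomerate → the mudstone → the limestone band.
The siltstone reaches the limestone band via the siltstone → the gravel bed → the limestone band.
No chain forces the sandstone layer (or any of the others) ahead of the limestone band.

the chalk bed, the clay lens, the coal seam, the conglomerate, the gravel bed, the mudstone, the siltstone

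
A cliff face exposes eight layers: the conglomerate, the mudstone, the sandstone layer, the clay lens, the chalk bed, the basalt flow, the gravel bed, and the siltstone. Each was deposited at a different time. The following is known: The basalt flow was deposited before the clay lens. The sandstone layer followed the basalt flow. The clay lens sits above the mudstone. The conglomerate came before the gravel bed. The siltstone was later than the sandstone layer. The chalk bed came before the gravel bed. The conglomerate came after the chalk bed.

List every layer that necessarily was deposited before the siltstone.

the basalt flow, the sandstone layer

Directly stated before the siltstone: the sandstone layer.
The basalt flow reaches the siltstone via the basalt flow → the sandstone layer → the siltstone.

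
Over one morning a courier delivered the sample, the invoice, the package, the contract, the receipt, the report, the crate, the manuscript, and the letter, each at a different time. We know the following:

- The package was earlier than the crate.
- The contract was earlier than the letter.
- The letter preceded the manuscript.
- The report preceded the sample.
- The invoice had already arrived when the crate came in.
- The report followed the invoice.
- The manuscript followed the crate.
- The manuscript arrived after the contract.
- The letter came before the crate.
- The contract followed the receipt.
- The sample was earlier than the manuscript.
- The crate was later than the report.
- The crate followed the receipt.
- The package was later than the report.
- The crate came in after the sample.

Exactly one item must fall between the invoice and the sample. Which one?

Tracing the constraints gives the invoice → the report → the sample, so the report sits after the invoice and before the sample.
No other item is forced both after the invoice and before the sample.

the report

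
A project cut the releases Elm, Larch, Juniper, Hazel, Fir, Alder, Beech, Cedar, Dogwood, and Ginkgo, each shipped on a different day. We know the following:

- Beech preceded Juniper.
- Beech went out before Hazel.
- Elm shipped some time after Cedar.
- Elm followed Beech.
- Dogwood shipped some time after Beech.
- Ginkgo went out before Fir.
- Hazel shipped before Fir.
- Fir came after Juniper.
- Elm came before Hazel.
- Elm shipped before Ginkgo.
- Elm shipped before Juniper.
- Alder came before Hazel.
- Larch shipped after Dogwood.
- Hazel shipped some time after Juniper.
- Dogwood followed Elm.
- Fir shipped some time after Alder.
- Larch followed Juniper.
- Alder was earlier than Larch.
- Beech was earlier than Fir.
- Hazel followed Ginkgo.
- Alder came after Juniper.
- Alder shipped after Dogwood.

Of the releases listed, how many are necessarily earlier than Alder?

5

Directly stated before Alder: Dogwood and Juniper.
Beech reaches Alder via Beech → Juniper → Alder.
Cedar reaches Alder via Cedar → Elm → Dogwood → Alder.
Elm reaches Alder via Elm → Dogwood → Alder.
No chain forces Ginkgo (or any of the others) ahead of Alder.
That's Beech, Cedar, Dogwood, Elm, and Juniper — 5 in all.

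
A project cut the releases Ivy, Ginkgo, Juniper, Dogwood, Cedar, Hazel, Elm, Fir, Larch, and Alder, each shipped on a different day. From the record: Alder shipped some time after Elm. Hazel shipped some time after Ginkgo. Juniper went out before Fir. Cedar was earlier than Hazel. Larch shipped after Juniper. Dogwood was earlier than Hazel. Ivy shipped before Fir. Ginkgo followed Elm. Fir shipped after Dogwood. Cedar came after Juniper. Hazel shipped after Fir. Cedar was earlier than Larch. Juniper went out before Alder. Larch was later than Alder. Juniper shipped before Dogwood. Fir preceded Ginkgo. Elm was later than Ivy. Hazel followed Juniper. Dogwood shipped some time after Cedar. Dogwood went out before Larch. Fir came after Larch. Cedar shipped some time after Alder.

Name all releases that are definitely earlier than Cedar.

Alder, Elm, Ivy, Juniper

Directly stated before Cedar: Alder and Juniper.
Elm reaches Cedar via Elm → Alder → Cedar.
Ivy reaches Cedar via Ivy → Elm → Alder → Cedar.
No chain forces Larch (or any of the others) ahead of Cedar.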